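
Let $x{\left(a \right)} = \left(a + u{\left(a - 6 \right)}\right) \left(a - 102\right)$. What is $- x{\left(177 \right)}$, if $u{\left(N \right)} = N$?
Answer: $-26100$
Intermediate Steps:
$x{\left(a \right)} = \left(-102 + a\right) \left(-6 + 2 a\right)$ ($x{\left(a \right)} = \left(a + \left(a - 6\right)\right) \left(a - 102\right) = \left(a + \left(a - 6\right)\right) \left(-102 + a\right) = \left(a + \left(-6 + a\right)\right) \left(-102 + a\right) = \left(-6 + 2 a\right) \left(-102 + a\right) = \left(-102 + a\right) \left(-6 + 2 a\right)$)
$- x{\left(177 \right)} = - (612 - 37170 + 2 \cdot 177^{2}) = - (612 - 37170 + 2 \cdot 31329) = - (612 - 37170 + 62658) = \left(-1\right) 26100 = -26100$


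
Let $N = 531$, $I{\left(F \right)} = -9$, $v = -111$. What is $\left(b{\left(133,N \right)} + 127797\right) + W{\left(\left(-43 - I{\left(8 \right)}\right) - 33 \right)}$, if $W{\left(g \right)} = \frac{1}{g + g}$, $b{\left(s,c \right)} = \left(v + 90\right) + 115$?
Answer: $\frac{17137393}{134} \approx 1.2789 \cdot 10^{5}$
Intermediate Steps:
$b{\left(s,c \right)} = 94$ ($b{\left(s,c \right)} = \left(-111 + 90\right) + 115 = -21 + 115 = 94$)
$W{\left(g \right)} = \frac{1}{2 g}$
$\left(b{\left(133,N \right)} + 127797\right) + W{\left(\left(-43 - I{\left(8 \right)}\right) - 33 \right)} = \left(94 + 127797\right) + \frac{1}{2 \left(\left(-43 - -9\right) - 33\right)} = 127891 + \frac{1}{2 \left(\left(-43 + 9\right) - 33\right)} = 127891 + \frac{1}{2 \left(-34 - 33\right)} = 127891 + \frac{1}{2 \left(-67\right)} = 127891 + \frac{1}{2} \left(- \frac{1}{67}\right) = 127891 - \frac{1}{134} = \frac{17137393}{134}$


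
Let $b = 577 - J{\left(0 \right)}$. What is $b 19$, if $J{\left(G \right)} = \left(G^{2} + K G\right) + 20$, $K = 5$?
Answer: $10583$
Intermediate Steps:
$J{\left(G \right)} = 20 + G^{2} + 5 G$ ($J{\left(G \right)} = \left(G^{2} + 5 G\right) + 20 = 20 + G^{2} + 5 G$)
$b = 557$ ($b = 577 - \left(20 + 0^{2} + 5 \cdot 0\right) = 577 - \left(20 + 0 + 0\right) = 577 - 20 = 557$)
$b 19 = 557 \cdot 19 = 10583$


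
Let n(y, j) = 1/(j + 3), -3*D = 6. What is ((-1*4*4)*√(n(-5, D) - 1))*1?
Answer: 0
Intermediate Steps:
D = -2 (D = -⅓*6 = -2)
n(y, j) = 1/(3 + j)
((-1*4*4)*√(n(-5, D) - 1))*1 = ((-1*4*4)*√(1/(3 - 2) - 1))*1 = ((-4*4)*√(1/1 - 1))*1 = -16*√(1 - 1)*1 = -16*√0*1 = -16*0*1 = 0*1 = 0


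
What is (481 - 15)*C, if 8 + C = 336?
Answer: 152848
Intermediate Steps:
C = 328 (C = -8 + 336 = 328)
(481 - 15)*C = (481 - 15)*328 = 466*328 = 152848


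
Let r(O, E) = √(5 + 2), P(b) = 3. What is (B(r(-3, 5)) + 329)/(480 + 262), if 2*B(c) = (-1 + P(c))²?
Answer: 331/742 ≈ 0.44609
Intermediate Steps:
r(O, E) = √7
B(c) = 2 (B(c) = (-1 + 3)²/2 = (½)*2² = (½)*4 = 2)
(B(r(-3, 5)) + 329)/(480 + 262) = (2 + 329)/(480 + 262) = 331/742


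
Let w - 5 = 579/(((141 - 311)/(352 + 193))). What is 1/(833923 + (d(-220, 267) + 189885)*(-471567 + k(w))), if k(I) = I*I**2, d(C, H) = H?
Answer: -4913/5927125286165711842 ≈ -8.2890e-16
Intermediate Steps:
w = -62941/34 (w = 5 + 579/(((141 - 311)/(352 + 193))) = 5 + 579/((-170/545)) = 5 + 579/((-170*1/545)) = 5 + 579/(-34/109) = 5 + 579*(-109/34) = 5 - 63111/34 = -62941/34 ≈ -1851.2)
k(I) = I**3
1/(833923 + (d(-220, 267) + 189885)*(-471567 + k(w))) = 1/(833923 + (267 + 189885)*(-471567 + (-62941/34)**3)) = 1/(833923 + 190152*(-471567 - 249345144703621/39304)) = 1/(833923 + 190152*(-249363679172989/39304)) = 1/(833923 - 5927125290262775541/4913) = 1/(-5927125286165711842/4913) = -4913/5927125286165711842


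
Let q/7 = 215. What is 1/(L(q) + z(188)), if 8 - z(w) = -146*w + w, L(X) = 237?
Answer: 1/27505 ≈ 3.6357e-5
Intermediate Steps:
q = 1505 (q = 7*215 = 1505)
z(w) = 8 + 145*w (z(w) = 8 - (-146*w + w) = 8 - (-145)*w = 8 + 145*w)
1/(L(q) + z(188)) = 1/(237 + (8 + 145*188)) = 1/(237 + (8 + 27260)) = 1/(237 + 27268) = 1/27505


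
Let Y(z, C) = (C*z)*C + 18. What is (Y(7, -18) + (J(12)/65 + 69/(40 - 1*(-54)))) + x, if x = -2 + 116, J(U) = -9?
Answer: 14667639/6110 ≈ 2400.6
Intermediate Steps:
Y(z, C) = 18 + z*C**2 (Y(z, C) = z*C**2 + 18 = 18 + z*C**2)
x = 114
(Y(7, -18) + (J(12)/65 + 69/(40 - 1*(-54)))) + x = ((18 + 7*(-18)**2) + (-9/65 + 69/(40 - 1*(-54)))) + 114 = ((18 + 7*324) + (-9*1/65 + 69/(40 + 54))) + 114 = ((18 + 2268) + (-9/65 + 69/94)) + 114 = (2286 + (-9/65 + 69*(1/94))) + 114 = (2286 + (-9/65 + 69/94)) + 114 = (2286 + 3639/6110) + 114 = 13971099/6110 + 114 = 14667639/6110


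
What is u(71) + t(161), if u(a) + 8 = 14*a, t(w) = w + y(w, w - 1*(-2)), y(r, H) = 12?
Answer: 1159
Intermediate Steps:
t(w) = 12 + w (t(w) = w + 12 = 12 + w)
u(a) = -8 + 14*a
u(71) + t(161) = (-8 + 14*71) + (12 + 161) = (-8 + 994) + 173 = 986 + 173 = 1159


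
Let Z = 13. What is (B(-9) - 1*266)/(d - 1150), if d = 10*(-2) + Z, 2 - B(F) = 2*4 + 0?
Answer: 272/1157 ≈ 0.23509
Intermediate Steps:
B(F) = -6 (B(F) = 2 - (2*4 + 0) = 2 - (8 + 0) = 2 - 1*8 = 2 - 8 = -6)
d = -7 (d = 10*(-2) + 13 = -20 + 13 = -7)
(B(-9) - 1*266)/(d - 1150) = (-6 - 1*266)/(-7 - 1150) = (-6 - 266)/(-1157) = -1/1157*(-272) = 272/1157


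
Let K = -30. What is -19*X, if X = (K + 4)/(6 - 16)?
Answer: -247/5 ≈ -49.400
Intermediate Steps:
X = 13/5 (X = (-30 + 4)/(6 - 16) = -26/(-10) = -26*(-⅒) = 13/5 ≈ 2.6000)
-19*X = -19*13/5 = -247/5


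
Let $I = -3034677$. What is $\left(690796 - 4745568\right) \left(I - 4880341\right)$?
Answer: $32093593365896$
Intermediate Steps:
$\left(690796 - 4745568\right) \left(I - 4880341\right) = \left(690796 - 4745568\right) \left(-3034677 - 4880341\right) = \left(-4054772\right) \left(-7915018\right) = 32093593365896$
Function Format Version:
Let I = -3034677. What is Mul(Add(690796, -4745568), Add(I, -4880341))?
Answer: 32093593365896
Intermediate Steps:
Mul(Add(690796, -4745568), Add(I, -4880341)) = Mul(Add(690796, -4745568), Add(-3034677, -4880341)) = Mul(-4054772, -7915018) = 32093593365896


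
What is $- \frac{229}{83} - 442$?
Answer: $- \frac{36915}{83} \approx -444.76$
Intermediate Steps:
$- \frac{229}{83} - 442 = - \frac{36915}{83}$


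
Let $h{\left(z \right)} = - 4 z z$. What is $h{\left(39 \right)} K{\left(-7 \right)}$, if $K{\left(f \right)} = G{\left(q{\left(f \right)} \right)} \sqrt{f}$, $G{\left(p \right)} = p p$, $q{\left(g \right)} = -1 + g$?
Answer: $- 389376 i \sqrt{7} \approx - 1.0302 \cdot 10^{6} i$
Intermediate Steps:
$h{\left(z \right)} = - 4 z^{2}$
$G{\left(p \right)} = p^{2}$
$K{\left(f \right)} = \sqrt{f} \left(-1 + f\right)^{2}$ ($K{\left(f \right)} = \left(-1 + f\right)^{2} \sqrt{f} = \sqrt{f} \left(-1 + f\right)^{2}$)
$h{\left(39 \right)} K{\left(-7 \right)} = - 4 \cdot 39^{2} \sqrt{-7} \left(-1 - 7\right)^{2} = \left(-4\right) 1521 i \sqrt{7} \left(-8\right)^{2} = - 6084 i \sqrt{7} \cdot 64 = - 6084 \cdot 64 i \sqrt{7} = - 389376 i \sqrt{7}$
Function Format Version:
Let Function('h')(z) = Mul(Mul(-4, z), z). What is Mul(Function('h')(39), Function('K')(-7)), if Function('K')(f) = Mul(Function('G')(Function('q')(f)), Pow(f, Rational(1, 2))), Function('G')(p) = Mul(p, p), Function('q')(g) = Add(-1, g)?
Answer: Mul(-389376, I, Pow(7, Rational(1, 2))) ≈ Mul(-1.0302e+6, I)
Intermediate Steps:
Function('h')(z) = Mul(-4, Pow(z, 2))
Function('G')(p) = Pow(p, 2)
Function('K')(f) = Mul(Pow(f, Rational(1, 2)), Pow(Add(-1, f), 2)) (Function('K')(f) = Mul(Pow(Add(-1, f), 2), Pow(f, Rational(1, 2))) = Mul(Pow(f, Rational(1, 2)), Pow(Add(-1, f), 2)))
Mul(Function('h')(39), Function('K')(-7)) = Mul(Mul(-4, Pow(39, 2)), Mul(Pow(-7, Rational(1, 2)), Pow(Add(-1, -7), 2))) = Mul(Mul(-4, 1521), Mul(Mul(I, Pow(7, Rational(1, 2))), Pow(-8, 2))) = Mul(-6084, Mul(Mul(I, Pow(7, Rational(1, 2))), 64)) = Mul(-6084, Mul(64, I, Pow(7, Rational(1, 2)))) = Mul(-389376, I, Pow(7, Rational(1, 2)))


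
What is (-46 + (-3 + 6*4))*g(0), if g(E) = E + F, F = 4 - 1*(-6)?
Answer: -250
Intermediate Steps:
F = 10 (F = 4 + 6 = 10)
g(E) = 10 + E (g(E) = E + 10 = 10 + E)
(-46 + (-3 + 6*4))*g(0) = (-46 + (-3 + 6*4))*(10 + 0) = (-46 + (-3 + 24))*10 = (-46 + 21)*10 = -25*10 = -250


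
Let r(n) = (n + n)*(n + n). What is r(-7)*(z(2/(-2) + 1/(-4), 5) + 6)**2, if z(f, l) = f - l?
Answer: 49/4 ≈ 12.250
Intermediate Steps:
r(n) = 4*n**2 (r(n) = (2*n)*(2*n) = 4*n**2)
r(-7)*(z(2/(-2) + 1/(-4), 5) + 6)**2 = (4*(-7)**2)*(((2/(-2) + 1/(-4)) - 1*5) + 6)**2 = (4*49)*(((2*(-1/2) + 1*(-1/4)) - 5) + 6)**2 = 196*(((-1 - 1/4) - 5) + 6)**2 = 196*((-5/4 - 5) + 6)**2 = 196*(-25/4 + 6)**2 = 196*(-1/4)**2 = 196*(1/16) = 49/4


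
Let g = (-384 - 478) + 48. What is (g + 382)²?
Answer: 186624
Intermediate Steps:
g = -814 (g = -862 + 48 = -814)
(g + 382)² = (-814 + 382)² = (-432)² = 186624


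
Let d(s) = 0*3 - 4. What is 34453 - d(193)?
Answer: 34457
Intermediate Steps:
d(s) = -4 (d(s) = 0 - 4 = -4)
34453 - d(193) = 34453 - 1*(-4) = 34453 + 4 = 34457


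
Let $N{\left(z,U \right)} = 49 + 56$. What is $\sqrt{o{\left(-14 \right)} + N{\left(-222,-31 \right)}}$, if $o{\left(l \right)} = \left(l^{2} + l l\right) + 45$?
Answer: $\sqrt{542} \approx 23.281$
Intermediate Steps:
$N{\left(z,U \right)} = 105$
$o{\left(l \right)} = 45 + 2 l^{2}$ ($o{\left(l \right)} = \left(l^{2} + l^{2}\right) + 45 = 2 l^{2} + 45 = 45 + 2 l^{2}$)
$\sqrt{o{\left(-14 \right)} + N{\left(-222,-31 \right)}} = \sqrt{\left(45 + 2 \left(-14\right)^{2}\right) + 105} = \sqrt{\left(45 + 2 \cdot 196\right) + 105} = \sqrt{\left(45 + 392\right) + 105} = \sqrt{437 + 105} = \sqrt{542}$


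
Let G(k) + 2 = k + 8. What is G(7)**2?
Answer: 169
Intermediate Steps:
G(k) = 6 + k (G(k) = -2 + (k + 8) = -2 + (8 + k) = 6 + k)
G(7)**2 = (6 + 7)**2 = 13**2 = 169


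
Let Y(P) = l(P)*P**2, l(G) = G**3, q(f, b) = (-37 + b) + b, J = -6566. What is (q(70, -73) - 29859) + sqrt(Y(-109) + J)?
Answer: -30042 + I*sqrt(15386246115) ≈ -30042.0 + 1.2404e+5*I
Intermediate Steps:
q(f, b) = -37 + 2*b
Y(P) = P**5 (Y(P) = P**3*P**2 = P**5)
(q(70, -73) - 29859) + sqrt(Y(-109) + J) = ((-37 + 2*(-73)) - 29859) + sqrt((-109)**5 - 6566) = ((-37 - 146) - 29859) + sqrt(-15386239549 - 6566) = (-183 - 29859) + sqrt(-15386246115) = -30042 + I*sqrt(15386246115)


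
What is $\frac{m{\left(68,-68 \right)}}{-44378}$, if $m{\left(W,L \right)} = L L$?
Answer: $- \frac{2312}{22189} \approx -0.1042$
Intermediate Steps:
$m{\left(W,L \right)} = L^{2}$
$\frac{m{\left(68,-68 \right)}}{-44378} = \frac{\left(-68\right)^{2}}{-44378} = 4624 \left(- \frac{1}{44378}\right) = - \frac{2312}{22189}$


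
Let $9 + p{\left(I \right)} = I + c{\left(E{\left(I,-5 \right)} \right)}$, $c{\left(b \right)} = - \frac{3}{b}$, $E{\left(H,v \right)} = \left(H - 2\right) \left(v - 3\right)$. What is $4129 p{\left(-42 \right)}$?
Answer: $- \frac{74136195}{352} \approx -2.1061 \cdot 10^{5}$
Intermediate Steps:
$E{\left(H,v \right)} = \left(-3 + v\right) \left(-2 + H\right)$ ($E{\left(H,v \right)} = \left(-2 + H\right) \left(-3 + v\right) = \left(-3 + v\right) \left(-2 + H\right)$)
$p{\left(I \right)} = -9 + I - \frac{3}{16 - 8 I}$ ($p{\left(I \right)} = -9 + \left(I - \frac{3}{6 - 3 I - -10 + I \left(-5\right)}\right) = -9 + \left(I - \frac{3}{6 - 3 I + 10 - 5 I}\right) = -9 + \left(I - \frac{3}{16 - 8 I}\right) = -9 + I - \frac{3}{16 - 8 I}$)
$4129 p{\left(-42 \right)} = 4129 \frac{- \frac{3}{8} + \left(-9 - 42\right) \left(2 - -42\right)}{2 - -42} = 4129 \frac{- \frac{3}{8} - 51 \left(2 + 42\right)}{2 + 42} = 4129 \frac{- \frac{3}{8} - 2244}{44} = 4129 \cdot \frac{1}{44} \left(- \frac{17955}{8}\right) = 4129 \left(- \frac{17955}{352}\right) = - \frac{74136195}{352}$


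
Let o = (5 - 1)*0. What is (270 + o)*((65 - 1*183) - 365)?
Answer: -130410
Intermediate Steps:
o = 0 (o = 4*0 = 0)
(270 + o)*((65 - 1*183) - 365) = (270 + 0)*((65 - 1*183) - 365) = 270*((65 - 183) - 365) = 270*(-118 - 365) = 270*(-483) = -130410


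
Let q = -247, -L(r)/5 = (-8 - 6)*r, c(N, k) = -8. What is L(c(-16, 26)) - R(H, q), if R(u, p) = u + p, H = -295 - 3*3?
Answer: -9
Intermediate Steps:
L(r) = 70*r (L(r) = -5*(-8 - 6)*r = -(-70)*r = 70*r)
H = -304 (H = -295 - 9 = -304)
R(u, p) = p + u
L(c(-16, 26)) - R(H, q) = 70*(-8) - (-247 - 304) = -560 - 1*(-551) = -560 + 551 = -9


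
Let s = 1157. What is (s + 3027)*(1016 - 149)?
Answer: 3627528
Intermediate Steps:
(s + 3027)*(1016 - 149) = (1157 + 3027)*(1016 - 149) = 4184*867 = 3627528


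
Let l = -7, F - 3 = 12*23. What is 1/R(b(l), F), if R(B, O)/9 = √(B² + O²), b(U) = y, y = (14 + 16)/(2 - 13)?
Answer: 11*√1046629/28258983 ≈ 0.00039823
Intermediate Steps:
F = 279 (F = 3 + 12*23 = 3 + 276 = 279)
y = -30/11 (y = 30/(-11) = 30*(-1/11) = -30/11 ≈ -2.7273)
b(U) = -30/11
R(B, O) = 9*√(B² + O²)
1/R(b(l), F) = 1/(9*√((-30/11)² + 279²)) = 1/(9*√(900/121 + 77841)) = 1/(9*√(9419661/121)) = 1/(9*(3*√1046629/11)) = 1/(27*√1046629/11) = 11*√1046629/28258983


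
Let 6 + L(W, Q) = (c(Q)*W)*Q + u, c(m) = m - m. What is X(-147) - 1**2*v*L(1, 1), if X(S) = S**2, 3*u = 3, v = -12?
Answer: 21549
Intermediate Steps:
c(m) = 0
u = 1 (u = (1/3)*3 = 1)
L(W, Q) = -5 (L(W, Q) = -6 + ((0*W)*Q + 1) = -6 + (0*Q + 1) = -6 + (0 + 1) = -6 + 1 = -5)
X(-147) - 1**2*v*L(1, 1) = (-147)**2 - 1**2*(-12)*(-5) = 21609 - 1*(-12)*(-5) = 21609 - (-12)*(-5) = 21609 - 1*60 = 21609 - 60 = 21549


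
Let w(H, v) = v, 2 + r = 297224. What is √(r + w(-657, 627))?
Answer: √297849 ≈ 545.76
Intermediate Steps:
r = 297222 (r = -2 + 297224 = 297222)
√(r + w(-657, 627)) = √(297222 + 627) = √297849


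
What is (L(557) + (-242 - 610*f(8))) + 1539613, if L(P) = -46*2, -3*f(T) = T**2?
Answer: 4656877/3 ≈ 1.5523e+6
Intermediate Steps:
f(T) = -T**2/3
L(P) = -92
(L(557) + (-242 - 610*f(8))) + 1539613 = (-92 + (-242 - (-610)*8**2/3)) + 1539613 = (-92 + (-242 - (-610)*64/3)) + 1539613 = (-92 + (-242 - 610*(-64/3))) + 1539613 = (-92 + (-242 + 39040/3)) + 1539613 = (-92 + 38314/3) + 1539613 = 38038/3 + 1539613 = 4656877/3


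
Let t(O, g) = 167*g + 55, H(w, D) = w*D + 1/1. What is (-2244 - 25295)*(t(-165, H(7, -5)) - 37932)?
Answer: 1199461145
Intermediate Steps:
H(w, D) = 1 + D*w (H(w, D) = D*w + 1 = 1 + D*w)
t(O, g) = 55 + 167*g
(-2244 - 25295)*(t(-165, H(7, -5)) - 37932) = (-2244 - 25295)*((55 + 167*(1 - 5*7)) - 37932) = -27539*((55 + 167*(1 - 35)) - 37932) = -27539*((55 + 167*(-34)) - 37932) = -27539*((55 - 5678) - 37932) = -27539*(-5623 - 37932) = -27539*(-43555) = 1199461145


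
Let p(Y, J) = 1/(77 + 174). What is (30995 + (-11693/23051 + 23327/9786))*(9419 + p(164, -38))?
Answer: 1180765297263617095/4044274899 ≈ 2.9196e+8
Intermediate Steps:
p(Y, J) = 1/251
(30995 + (-11693/23051 + 23327/9786))*(9419 + p(164, -38)) = (30995 + (-11693/23051 + 23327/9786))*(9419 + 1/251) = (30995 + (-11693*1/23051 + 23327*(1/9786)))*(2364170/251) = (30995 + (-11693/23051 + 23327/9786))*(2364170/251) = (30995 + 60468997/32225298)*(2364170/251) = (998883580507/32225298)*(2364170/251) = 1180765297263617095/4044274899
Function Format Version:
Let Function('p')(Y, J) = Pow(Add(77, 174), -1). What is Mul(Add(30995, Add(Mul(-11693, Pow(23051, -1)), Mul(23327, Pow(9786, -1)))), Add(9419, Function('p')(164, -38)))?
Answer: Rational(1180765297263617095, 4044274899) ≈ 2.9196e+8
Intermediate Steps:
Function('p')(Y, J) = Rational(1, 251) (Function('p')(Y, J) = Pow(251, -1) = Rational(1, 251))
Mul(Add(30995, Add(Mul(-11693, Pow(23051, -1)), Mul(23327, Pow(9786, -1)))), Add(9419, Function('p')(164, -38))) = Mul(Add(30995, Add(Mul(-11693, Pow(23051, -1)), Mul(23327, Pow(9786, -1)))), Add(9419, Rational(1, 251))) = Mul(Add(30995, Add(Mul(-11693, Rational(1, 23051)), Mul(23327, Rational(1, 9786)))), Rational(2364170, 251)) = Mul(Add(30995, Add(Rational(-11693, 23051), Rational(23327, 9786))), Rational(2364170, 251)) = Mul(Add(30995, Rational(60468997, 32225298)), Rational(2364170, 251)) = Mul(Rational(998883580507, 32225298), Rational(2364170, 251)) = Rational(1180765297263617095, 4044274899)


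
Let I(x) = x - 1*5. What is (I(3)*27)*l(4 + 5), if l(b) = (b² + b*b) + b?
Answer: -9234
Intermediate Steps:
I(x) = -5 + x (I(x) = x - 5 = -5 + x)
l(b) = b + 2*b² (l(b) = (b² + b²) + b = 2*b² + b = b + 2*b²)
(I(3)*27)*l(4 + 5) = ((-5 + 3)*27)*((4 + 5)*(1 + 2*(4 + 5))) = (-2*27)*(9*(1 + 2*9)) = -486*(1 + 18) = -486*19 = -54*171 = -9234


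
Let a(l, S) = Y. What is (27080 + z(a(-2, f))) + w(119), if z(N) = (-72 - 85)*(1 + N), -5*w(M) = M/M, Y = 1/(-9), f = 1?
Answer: 1212311/45 ≈ 26940.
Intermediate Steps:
Y = -⅑ ≈ -0.11111
a(l, S) = -⅑
w(M) = -⅕ (w(M) = -M/(5*M) = -⅕*1 = -⅕)
z(N) = -157 - 157*N (z(N) = -157*(1 + N) = -157 - 157*N)
(27080 + z(a(-2, f))) + w(119) = (27080 + (-157 - 157*(-⅑))) - ⅕ = (27080 + (-157 + 157/9)) - ⅕ = (27080 - 1256/9) - ⅕ = 242464/9 - ⅕ = 1212311/45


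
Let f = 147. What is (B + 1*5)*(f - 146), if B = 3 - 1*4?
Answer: 4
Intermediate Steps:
B = -1 (B = 3 - 4 = -1)
(B + 1*5)*(f - 146) = (-1 + 1*5)*(147 - 146) = (-1 + 5)*1 = 4*1 = 4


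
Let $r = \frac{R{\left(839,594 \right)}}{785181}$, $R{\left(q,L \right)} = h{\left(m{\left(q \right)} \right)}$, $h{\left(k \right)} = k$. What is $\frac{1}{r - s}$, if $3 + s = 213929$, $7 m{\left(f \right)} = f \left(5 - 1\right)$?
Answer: $- \frac{5496267}{1175794410886} \approx -4.6745 \cdot 10^{-6}$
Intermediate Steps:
$m{\left(f \right)} = \frac{4 f}{7}$ ($m{\left(f \right)} = \frac{f \left(5 - 1\right)}{7} = \frac{f 4}{7} = \frac{4 f}{7}$)
$s = 213926$ ($s = -3 + 213929 = 213926$)
$R{\left(q,L \right)} = \frac{4 q}{7}$
$r = \frac{3356}{5496267}$ ($r = \frac{\frac{4}{7} \cdot 839}{785181} = \frac{3356}{7} \cdot \frac{1}{785181} = \frac{3356}{5496267} \approx 0.0006106$)
$\frac{1}{r - s} = \frac{1}{\frac{3356}{5496267} - 213926} = \frac{1}{- \frac{1175794410886}{5496267}} = - \frac{5496267}{1175794410886}$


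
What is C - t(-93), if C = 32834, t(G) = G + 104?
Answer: 32823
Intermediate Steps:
t(G) = 104 + G
C - t(-93) = 32834 - (104 - 93) = 32834 - 1*11 = 32834 - 11 = 32823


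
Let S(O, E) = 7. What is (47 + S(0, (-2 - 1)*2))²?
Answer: 2916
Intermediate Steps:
(47 + S(0, (-2 - 1)*2))² = (47 + 7)² = 54² = 2916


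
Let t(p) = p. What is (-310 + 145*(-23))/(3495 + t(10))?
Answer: -729/701 ≈ -1.0399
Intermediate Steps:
(-310 + 145*(-23))/(3495 + t(10)) = (-310 + 145*(-23))/(3495 + 10) = (-310 - 3335)/3505 = -3645*1/3505 = -729/701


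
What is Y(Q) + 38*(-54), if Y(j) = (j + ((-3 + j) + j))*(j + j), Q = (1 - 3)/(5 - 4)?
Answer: -2016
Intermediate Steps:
Q = -2 (Q = -2/1 = -2*1 = -2)
Y(j) = 2*j*(-3 + 3*j) (Y(j) = (j + (-3 + 2*j))*(2*j) = (-3 + 3*j)*(2*j) = 2*j*(-3 + 3*j))
Y(Q) + 38*(-54) = 6*(-2)*(-1 - 2) + 38*(-54) = 6*(-2)*(-3) - 2052 = 36 - 2052 = -2016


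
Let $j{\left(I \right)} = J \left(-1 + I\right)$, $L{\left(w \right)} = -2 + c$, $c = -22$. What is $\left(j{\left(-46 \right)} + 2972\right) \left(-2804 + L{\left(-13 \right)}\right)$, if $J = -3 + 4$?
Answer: $-8271900$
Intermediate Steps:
$J = 1$
$L{\left(w \right)} = -24$ ($L{\left(w \right)} = -2 - 22 = -24$)
$j{\left(I \right)} = -1 + I$ ($j{\left(I \right)} = 1 \left(-1 + I\right) = -1 + I$)
$\left(j{\left(-46 \right)} + 2972\right) \left(-2804 + L{\left(-13 \right)}\right) = \left(\left(-1 - 46\right) + 2972\right) \left(-2804 - 24\right) = \left(-47 + 2972\right) \left(-2828\right) = 2925 \left(-2828\right) = -8271900$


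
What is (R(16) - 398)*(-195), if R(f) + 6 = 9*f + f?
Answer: 47580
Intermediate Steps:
R(f) = -6 + 10*f (R(f) = -6 + (9*f + f) = -6 + 10*f)
(R(16) - 398)*(-195) = ((-6 + 10*16) - 398)*(-195) = ((-6 + 160) - 398)*(-195) = (154 - 398)*(-195) = -244*(-195) = 47580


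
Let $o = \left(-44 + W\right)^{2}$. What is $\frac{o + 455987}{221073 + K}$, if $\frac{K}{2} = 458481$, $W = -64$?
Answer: $\frac{467651}{1138035} \approx 0.41093$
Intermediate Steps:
$K = 916962$ ($K = 2 \cdot 458481 = 916962$)
$o = 11664$ ($o = \left(-44 - 64\right)^{2} = \left(-108\right)^{2} = 11664$)
$\frac{o + 455987}{221073 + K} = \frac{11664 + 455987}{221073 + 916962} = \frac{467651}{1138035}$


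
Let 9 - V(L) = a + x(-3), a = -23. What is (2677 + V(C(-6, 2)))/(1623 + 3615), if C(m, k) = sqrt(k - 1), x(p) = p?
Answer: 452/873 ≈ 0.51775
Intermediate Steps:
C(m, k) = sqrt(-1 + k)
V(L) = 35 (V(L) = 9 - (-23 - 3) = 9 - 1*(-26) = 9 + 26 = 35)
(2677 + V(C(-6, 2)))/(1623 + 3615) = (2677 + 35)/(1623 + 3615) = 2712/5238 = 2712*(1/5238) = 452/873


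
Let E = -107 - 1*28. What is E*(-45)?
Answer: 6075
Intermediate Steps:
E = -135 (E = -107 - 28 = -135)
E*(-45) = -135*(-45) = 6075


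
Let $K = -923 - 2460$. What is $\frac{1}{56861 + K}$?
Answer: $\frac{1}{53478} \approx 1.8699 \cdot 10^{-5}$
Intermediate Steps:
$K = -3383$ ($K = -923 - 2460 = -3383$)
$\frac{1}{56861 + K} = \frac{1}{56861 - 3383} = \frac{1}{53478}$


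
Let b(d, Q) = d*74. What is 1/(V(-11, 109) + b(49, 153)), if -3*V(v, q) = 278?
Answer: 3/10600 ≈ 0.00028302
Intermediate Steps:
V(v, q) = -278/3 (V(v, q) = -1/3*278 = -278/3)
b(d, Q) = 74*d
1/(V(-11, 109) + b(49, 153)) = 1/(-278/3 + 74*49) = 1/(-278/3 + 3626) = 1/(10600/3) = 3/10600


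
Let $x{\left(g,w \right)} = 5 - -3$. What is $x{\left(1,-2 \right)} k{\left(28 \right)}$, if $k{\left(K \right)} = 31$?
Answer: $248$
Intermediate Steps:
$x{\left(g,w \right)} = 8$ ($x{\left(g,w \right)} = 5 + 3 = 8$)
$x{\left(1,-2 \right)} k{\left(28 \right)} = 8 \cdot 31 = 248$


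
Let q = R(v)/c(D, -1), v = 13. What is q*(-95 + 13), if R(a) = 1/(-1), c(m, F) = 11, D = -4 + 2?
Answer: 82/11 ≈ 7.4545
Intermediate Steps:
D = -2
R(a) = -1
q = -1/11 ≈ -0.090909
q*(-95 + 13) = -(-95 + 13)/11 = -1/11*(-82) = 82/11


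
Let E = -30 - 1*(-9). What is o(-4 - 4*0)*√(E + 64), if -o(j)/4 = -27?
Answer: 108*√43 ≈ 708.20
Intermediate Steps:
o(j) = 108 (o(j) = -4*(-27) = 108)
E = -21 (E = -30 + 9 = -21)
o(-4 - 4*0)*√(E + 64) = 108*√(-21 + 64) = 108*√43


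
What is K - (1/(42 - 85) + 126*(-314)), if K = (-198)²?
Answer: 3387025/43 ≈ 78768.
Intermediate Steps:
K = 39204
K - (1/(42 - 85) + 126*(-314)) = 39204 - (1/(42 - 85) + 126*(-314)) = 39204 - (1/(-43) - 39564) = 39204 - (-1/43 - 39564) = 39204 - 1*(-1701253/43) = 39204 + 1701253/43 = 3387025/43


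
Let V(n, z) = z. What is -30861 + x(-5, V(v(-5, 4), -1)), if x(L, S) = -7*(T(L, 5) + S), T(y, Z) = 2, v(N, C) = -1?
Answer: -30868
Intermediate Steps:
x(L, S) = -14 - 7*S (x(L, S) = -7*(2 + S) = -14 - 7*S)
-30861 + x(-5, V(v(-5, 4), -1)) = -30861 + (-14 - 7*(-1)) = -30861 + (-14 + 7) = -30861 - 7 = -30868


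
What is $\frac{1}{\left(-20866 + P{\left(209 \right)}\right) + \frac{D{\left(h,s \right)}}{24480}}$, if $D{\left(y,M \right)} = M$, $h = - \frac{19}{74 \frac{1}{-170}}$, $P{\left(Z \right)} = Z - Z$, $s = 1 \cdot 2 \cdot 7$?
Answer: $- \frac{12240}{255399833} \approx -4.7925 \cdot 10^{-5}$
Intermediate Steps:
$s = 14$ ($s = 2 \cdot 7 = 14$)
$P{\left(Z \right)} = 0$
$h = \frac{1615}{37}$ ($h = - \frac{19}{74 \left(- \frac{1}{170}\right)} = - \frac{19}{- \frac{37}{85}} = \left(-19\right) \left(- \frac{85}{37}\right) = \frac{1615}{37} \approx 43.649$)
$\frac{1}{\left(-20866 + P{\left(209 \right)}\right) + \frac{D{\left(h,s \right)}}{24480}} = \frac{1}{\left(-20866 + 0\right) + \frac{14}{24480}} = \frac{1}{-20866 + 14 \cdot \frac{1}{24480}} = \frac{1}{-20866 + \frac{7}{12240}} = \frac{1}{- \frac{255399833}{12240}} = - \frac{12240}{255399833}$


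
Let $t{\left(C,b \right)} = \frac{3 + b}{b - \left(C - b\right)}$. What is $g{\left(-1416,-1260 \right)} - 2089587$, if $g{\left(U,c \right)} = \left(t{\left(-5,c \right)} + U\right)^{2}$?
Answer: $- \frac{543628971786}{6325225} \approx -85946.0$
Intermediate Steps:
$t{\left(C,b \right)} = \frac{3 + b}{- C + 2 b}$
$g{\left(U,c \right)} = \left(U + \frac{3 + c}{5 + 2 c}\right)^{2}$ ($g{\left(U,c \right)} = \left(\frac{3 + c}{\left(-1\right) \left(-5\right) + 2 c} + U\right)^{2} = \left(\frac{3 + c}{5 + 2 c} + U\right)^{2} = \left(U + \frac{3 + c}{5 + 2 c}\right)^{2}$)
$g{\left(-1416,-1260 \right)} - 2089587 = \frac{\left(3 - 1260 - 1416 \left(5 + 2 \left(-1260\right)\right)\right)^{2}}{\left(5 + 2 \left(-1260\right)\right)^{2}} - 2089587 = \frac{\left(3 - 1260 - 1416 \left(5 - 2520\right)\right)^{2}}{\left(5 - 2520\right)^{2}} - 2089587 = \frac{\left(3 - 1260 - -3561240\right)^{2}}{6325225} - 2089587 = \frac{\left(3 - 1260 + 3561240\right)^{2}}{6325225} - 2089587 = \frac{3559983^{2}}{6325225} - 2089587 = \frac{1}{6325225} \cdot 12673478960289 - 2089587 = \frac{12673478960289}{6325225} - 2089587 = - \frac{543628971786}{6325225}$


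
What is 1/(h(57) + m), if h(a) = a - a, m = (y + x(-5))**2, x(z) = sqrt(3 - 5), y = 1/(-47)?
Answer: 2209/(1 - 47*I*sqrt(2))**2 ≈ -0.49966 + 0.015038*I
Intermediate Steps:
y = -1/47 ≈ -0.021277
x(z) = I*sqrt(2) (x(z) = sqrt(-2) = I*sqrt(2))
m = (-1/47 + I*sqrt(2))**2 ≈ -1.9995 - 0.060179*I
h(a) = 0
1/(h(57) + m) = 1/(0 + (1 - 47*I*sqrt(2))**2/2209) = 1/((1 - 47*I*sqrt(2))**2/2209) = 2209/(1 - 47*I*sqrt(2))**2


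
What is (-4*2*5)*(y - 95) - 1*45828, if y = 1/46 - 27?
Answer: -941824/23 ≈ -40949.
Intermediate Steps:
y = -1241/46 (y = 1/46 - 27 = -1241/46 ≈ -26.978)
(-4*2*5)*(y - 95) - 1*45828 = (-4*2*5)*(-1241/46 - 95) - 1*45828 = -8*5*(-5611/46) - 45828 = -40*(-5611/46) - 45828 = 112220/23 - 45828 = -941824/23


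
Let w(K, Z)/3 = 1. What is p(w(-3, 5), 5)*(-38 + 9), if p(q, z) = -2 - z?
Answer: 203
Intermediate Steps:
w(K, Z) = 3 (w(K, Z) = 3*1 = 3)
p(w(-3, 5), 5)*(-38 + 9) = (-2 - 1*5)*(-38 + 9) = (-2 - 5)*(-29) = -7*(-29) = 203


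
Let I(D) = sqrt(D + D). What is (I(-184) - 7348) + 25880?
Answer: 18532 + 4*I*sqrt(23) ≈ 18532.0 + 19.183*I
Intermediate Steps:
I(D) = sqrt(2)*sqrt(D) (I(D) = sqrt(2*D) = sqrt(2)*sqrt(D))
(I(-184) - 7348) + 25880 = (sqrt(2)*sqrt(-184) - 7348) + 25880 = (sqrt(2)*(2*I*sqrt(46)) - 7348) + 25880 = (4*I*sqrt(23) - 7348) + 25880 = (-7348 + 4*I*sqrt(23)) + 25880 = 18532 + 4*I*sqrt(23)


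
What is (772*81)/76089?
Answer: 20844/25363 ≈ 0.82183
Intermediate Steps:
(772*81)/76089 = 62532*(1/76089) = 20844/25363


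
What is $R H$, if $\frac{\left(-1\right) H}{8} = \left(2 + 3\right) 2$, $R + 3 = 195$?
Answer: $-15360$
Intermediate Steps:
$R = 192$ ($R = -3 + 195 = 192$)
$H = -80$ ($H = - 8 \left(2 + 3\right) 2 = - 8 \cdot 5 \cdot 2 = \left(-8\right) 10 = -80$)
$R H = 192 \left(-80\right) = -15360$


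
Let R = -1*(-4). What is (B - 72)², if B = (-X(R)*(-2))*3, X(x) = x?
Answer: 2304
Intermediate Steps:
R = 4
B = 24 (B = (-1*4*(-2))*3 = -4*(-2)*3 = 8*3 = 24)
(B - 72)² = (24 - 72)² = (-48)² = 2304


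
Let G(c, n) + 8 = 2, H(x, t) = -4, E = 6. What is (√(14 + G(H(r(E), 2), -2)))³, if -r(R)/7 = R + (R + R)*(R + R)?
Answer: 16*√2 ≈ 22.627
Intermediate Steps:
r(R) = -28*R² - 7*R (r(R) = -7*(R + (R + R)*(R + R)) = -7*(R + (2*R)*(2*R)) = -7*(R + 4*R²) = -28*R² - 7*R)
G(c, n) = -6 (G(c, n) = -8 + 2 = -6)
(√(14 + G(H(r(E), 2), -2)))³ = (√(14 - 6))³ = (√8)³ = (2*√2)³ = 16*√2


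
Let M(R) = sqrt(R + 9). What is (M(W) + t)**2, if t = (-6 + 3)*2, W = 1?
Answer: (6 - sqrt(10))**2 ≈ 8.0527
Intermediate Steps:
M(R) = sqrt(9 + R)
t = -6 (t = -3*2 = -6)
(M(W) + t)**2 = (sqrt(9 + 1) - 6)**2 = (sqrt(10) - 6)**2 = (-6 + sqrt(10))**2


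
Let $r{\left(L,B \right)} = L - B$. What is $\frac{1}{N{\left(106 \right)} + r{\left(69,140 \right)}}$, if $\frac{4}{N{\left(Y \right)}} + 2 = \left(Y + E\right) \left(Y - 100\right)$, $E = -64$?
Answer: $- \frac{125}{8873} \approx -0.014088$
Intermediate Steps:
$N{\left(Y \right)} = \frac{4}{-2 + \left(-100 + Y\right) \left(-64 + Y\right)}$ ($N{\left(Y \right)} = \frac{4}{-2 + \left(Y - 64\right) \left(Y - 100\right)} = \frac{4}{-2 + \left(-64 + Y\right) \left(-100 + Y\right)} = \frac{4}{-2 + \left(-100 + Y\right) \left(-64 + Y\right)}$)
$\frac{1}{N{\left(106 \right)} + r{\left(69,140 \right)}} = \frac{1}{\frac{4}{6398 + 106^{2} - 17384} + \left(69 - 140\right)} = \frac{1}{\frac{4}{6398 + 11236 - 17384} + \left(69 - 140\right)} = \frac{1}{\frac{4}{250} - 71} = \frac{1}{4 \cdot \frac{1}{250} - 71} = \frac{1}{\frac{2}{125} - 71} = \frac{1}{- \frac{8873}{125}} = - \frac{125}{8873}$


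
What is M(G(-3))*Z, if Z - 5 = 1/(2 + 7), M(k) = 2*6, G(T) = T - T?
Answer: 184/3 ≈ 61.333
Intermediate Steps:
G(T) = 0
M(k) = 12
Z = 46/9 (Z = 5 + 1/(2 + 7) = 5 + 1/9 = 5 + ⅑ = 46/9 ≈ 5.1111)
M(G(-3))*Z = 12*(46/9) = 184/3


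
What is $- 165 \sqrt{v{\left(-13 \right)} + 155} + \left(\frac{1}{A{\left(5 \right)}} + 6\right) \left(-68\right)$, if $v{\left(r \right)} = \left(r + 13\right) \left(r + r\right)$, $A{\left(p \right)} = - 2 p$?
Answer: $- \frac{2006}{5} - 165 \sqrt{155} \approx -2455.4$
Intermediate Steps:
$v{\left(r \right)} = 2 r \left(13 + r\right)$ ($v{\left(r \right)} = \left(13 + r\right) 2 r = 2 r \left(13 + r\right)$)
$- 165 \sqrt{v{\left(-13 \right)} + 155} + \left(\frac{1}{A{\left(5 \right)}} + 6\right) \left(-68\right) = - 165 \sqrt{2 \left(-13\right) \left(13 - 13\right) + 155} + \left(\frac{1}{\left(-2\right) 5} + 6\right) \left(-68\right) = - 165 \sqrt{2 \left(-13\right) 0 + 155} + \left(\frac{1}{-10} + 6\right) \left(-68\right) = - 165 \sqrt{0 + 155} + \left(- \frac{1}{10} + 6\right) \left(-68\right) = - 165 \sqrt{155} + \frac{59}{10} \left(-68\right) = - 165 \sqrt{155} - \frac{2006}{5} = - \frac{2006}{5} - 165 \sqrt{155}$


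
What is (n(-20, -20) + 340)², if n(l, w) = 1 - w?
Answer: 130321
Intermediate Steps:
(n(-20, -20) + 340)² = ((1 - 1*(-20)) + 340)² = ((1 + 20) + 340)² = (21 + 340)² = 361² = 130321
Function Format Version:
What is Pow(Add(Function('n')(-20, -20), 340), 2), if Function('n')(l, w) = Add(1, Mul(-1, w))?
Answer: 130321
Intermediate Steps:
Pow(Add(Function('n')(-20, -20), 340), 2) = Pow(Add(Add(1, Mul(-1, -20)), 340), 2) = Pow(Add(Add(1, 20), 340), 2) = Pow(Add(21, 340), 2) = Pow(361, 2) = 130321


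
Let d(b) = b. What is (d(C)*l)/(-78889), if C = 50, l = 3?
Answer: -150/78889 ≈ -0.0019014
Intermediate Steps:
(d(C)*l)/(-78889) = (50*3)/(-78889) = 150*(-1/78889) = -150/78889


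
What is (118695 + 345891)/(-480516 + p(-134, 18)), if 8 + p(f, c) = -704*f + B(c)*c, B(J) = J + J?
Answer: -232293/192770 ≈ -1.2050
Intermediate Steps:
B(J) = 2*J
p(f, c) = -8 - 704*f + 2*c**2 (p(f, c) = -8 + (-704*f + (2*c)*c) = -8 + (-704*f + 2*c**2) = -8 - 704*f + 2*c**2)
(118695 + 345891)/(-480516 + p(-134, 18)) = (118695 + 345891)/(-480516 + (-8 - 704*(-134) + 2*18**2)) = 464586/(-480516 + (-8 + 94336 + 2*324)) = 464586/(-480516 + (-8 + 94336 + 648)) = 464586/(-480516 + 94976) = 464586/(-385540) = 464586*(-1/385540) = -232293/192770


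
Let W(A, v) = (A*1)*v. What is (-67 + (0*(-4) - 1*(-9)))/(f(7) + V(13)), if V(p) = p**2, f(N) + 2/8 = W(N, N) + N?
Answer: -8/31 ≈ -0.25806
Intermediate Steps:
W(A, v) = A*v
f(N) = -1/4 + N + N**2 (f(N) = -1/4 + (N*N + N) = -1/4 + (N**2 + N) = -1/4 + (N + N**2) = -1/4 + N + N**2)
(-67 + (0*(-4) - 1*(-9)))/(f(7) + V(13)) = (-67 + (0*(-4) - 1*(-9)))/((-1/4 + 7 + 7**2) + 13**2) = (-67 + (0 + 9))/((-1/4 + 7 + 49) + 169) = (-67 + 9)/(223/4 + 169) = -58/(899/4) = (4/899)*(-58) = -8/31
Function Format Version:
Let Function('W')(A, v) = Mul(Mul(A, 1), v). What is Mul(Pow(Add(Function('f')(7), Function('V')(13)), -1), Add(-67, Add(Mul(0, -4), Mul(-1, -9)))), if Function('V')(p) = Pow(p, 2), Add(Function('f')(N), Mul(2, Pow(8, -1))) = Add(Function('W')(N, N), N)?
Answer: Rational(-8, 31) ≈ -0.25806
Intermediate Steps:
Function('W')(A, v) = Mul(A, v)
Function('f')(N) = Add(Rational(-1, 4), N, Pow(N, 2)) (Function('f')(N) = Add(Rational(-1, 4), Add(Mul(N, N), N)) = Add(Rational(-1, 4), Add(Pow(N, 2), N)) = Add(Rational(-1, 4), Add(N, Pow(N, 2))) = Add(Rational(-1, 4), N, Pow(N, 2)))
Mul(Pow(Add(Function('f')(7), Function('V')(13)), -1), Add(-67, Add(Mul(0, -4), Mul(-1, -9)))) = Mul(Pow(Add(Add(Rational(-1, 4), 7, Pow(7, 2)), Pow(13, 2)), -1), Add(-67, Add(Mul(0, -4), Mul(-1, -9)))) = Mul(Pow(Add(Add(Rational(-1, 4), 7, 49), 169), -1), Add(-67, Add(0, 9))) = Mul(Pow(Add(Rational(223, 4), 169), -1), Add(-67, 9)) = Mul(Pow(Rational(899, 4), -1), -58) = Mul(Rational(4, 899), -58) = Rational(-8, 31)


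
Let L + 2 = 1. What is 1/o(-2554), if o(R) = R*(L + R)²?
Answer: -1/16672575850 ≈ -5.9979e-11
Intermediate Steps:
L = -1 (L = -2 + 1 = -1)
o(R) = R*(-1 + R)²
1/o(-2554) = 1/(-2554*(-1 - 2554)²) = 1/(-2554*(-2555)²) = 1/(-2554*6528025) = 1/(-16672575850) = -1/16672575850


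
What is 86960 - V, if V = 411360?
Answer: -324400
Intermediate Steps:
86960 - V = 86960 - 1*411360 = 86960 - 411360 = -324400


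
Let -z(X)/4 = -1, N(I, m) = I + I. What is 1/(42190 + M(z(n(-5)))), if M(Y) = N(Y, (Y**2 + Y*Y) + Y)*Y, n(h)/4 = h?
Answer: 1/42222 ≈ 2.3684e-5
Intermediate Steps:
n(h) = 4*h
N(I, m) = 2*I
z(X) = 4 (z(X) = -4*(-1) = 4)
M(Y) = 2*Y**2 (M(Y) = (2*Y)*Y = 2*Y**2)
1/(42190 + M(z(n(-5)))) = 1/(42190 + 2*4**2) = 1/(42190 + 2*16) = 1/(42190 + 32) = 1/42222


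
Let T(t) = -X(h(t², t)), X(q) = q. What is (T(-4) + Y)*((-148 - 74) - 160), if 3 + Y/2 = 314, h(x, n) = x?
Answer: -231492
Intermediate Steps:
Y = 622 (Y = -6 + 2*314 = -6 + 628 = 622)
T(t) = -t²
(T(-4) + Y)*((-148 - 74) - 160) = (-1*(-4)² + 622)*((-148 - 74) - 160) = (-1*16 + 622)*(-222 - 160) = (-16 + 622)*(-382) = 606*(-382) = -231492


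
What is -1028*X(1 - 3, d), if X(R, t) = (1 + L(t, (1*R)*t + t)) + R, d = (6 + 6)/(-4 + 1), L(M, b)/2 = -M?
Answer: -7196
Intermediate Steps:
L(M, b) = -2*M (L(M, b) = 2*(-M) = -2*M)
d = -4 (d = 12/(-3) = 12*(-1/3) = -4)
X(R, t) = 1 + R - 2*t (X(R, t) = (1 - 2*t) + R = 1 + R - 2*t)
-1028*X(1 - 3, d) = -1028*(1 + (1 - 3) - 2*(-4)) = -1028*(1 - 2 + 8) = -1028*7 = -7196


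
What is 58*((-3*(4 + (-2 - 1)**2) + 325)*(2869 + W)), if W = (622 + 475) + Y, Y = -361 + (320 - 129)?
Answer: 62968048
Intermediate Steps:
Y = -170 (Y = -361 + 191 = -170)
W = 927 (W = (622 + 475) - 170 = 1097 - 170 = 927)
58*((-3*(4 + (-2 - 1)**2) + 325)*(2869 + W)) = 58*((-3*(4 + (-2 - 1)**2) + 325)*(2869 + 927)) = 58*((-3*(4 + (-3)**2) + 325)*3796) = 58*((-3*(4 + 9) + 325)*3796) = 58*((-3*13 + 325)*3796) = 58*((-39 + 325)*3796) = 58*(286*3796) = 58*1085656 = 62968048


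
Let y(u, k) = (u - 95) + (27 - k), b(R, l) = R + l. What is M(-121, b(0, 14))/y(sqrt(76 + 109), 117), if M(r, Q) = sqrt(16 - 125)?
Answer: -I*sqrt(109)/184 - I*sqrt(20165)/34040 ≈ -0.060912*I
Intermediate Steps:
M(r, Q) = I*sqrt(109) (M(r, Q) = sqrt(-109) = I*sqrt(109))
y(u, k) = -68 + u - k (y(u, k) = (-95 + u) + (27 - k) = -68 + u - k)
M(-121, b(0, 14))/y(sqrt(76 + 109), 117) = (I*sqrt(109))/(-68 + sqrt(76 + 109) - 1*117) = (I*sqrt(109))/(-68 + sqrt(185) - 117) = (I*sqrt(109))/(-185 + sqrt(185)) = I*sqrt(109)/(-185 + sqrt(185))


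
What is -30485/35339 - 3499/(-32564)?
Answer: -869062379/1150779196 ≈ -0.75519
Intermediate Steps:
-30485/35339 - 3499/(-32564) = -30485*1/35339 - 3499*(-1/32564) = -30485/35339 + 3499/32564 = -869062379/1150779196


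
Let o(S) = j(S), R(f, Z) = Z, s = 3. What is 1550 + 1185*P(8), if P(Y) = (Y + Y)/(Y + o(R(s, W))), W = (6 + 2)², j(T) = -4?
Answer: 6290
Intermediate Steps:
W = 64 (W = 8² = 64)
o(S) = -4
P(Y) = 2*Y/(-4 + Y) (P(Y) = (Y + Y)/(Y - 4) = (2*Y)/(-4 + Y) = 2*Y/(-4 + Y))
1550 + 1185*P(8) = 1550 + 1185*(2*8/(-4 + 8)) = 1550 + 1185*(2*8/4) = 1550 + 1185*(2*8*(¼)) = 1550 + 1185*4 = 1550 + 4740 = 6290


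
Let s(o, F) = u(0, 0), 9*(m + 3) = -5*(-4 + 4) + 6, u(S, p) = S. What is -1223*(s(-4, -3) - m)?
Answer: -8561/3 ≈ -2853.7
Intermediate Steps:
m = -7/3 (m = -3 + (-5*(-4 + 4) + 6)/9 = -3 + (-5*0 + 6)/9 = -3 + (0 + 6)/9 = -3 + (1/9)*6 = -3 + 2/3 = -7/3 ≈ -2.3333)
s(o, F) = 0
-1223*(s(-4, -3) - m) = -1223*(0 - 1*(-7/3)) = -1223*(0 + 7/3) = -1223*7/3 = -8561/3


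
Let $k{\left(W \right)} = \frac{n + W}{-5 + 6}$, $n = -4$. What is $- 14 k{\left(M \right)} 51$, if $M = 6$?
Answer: $-1428$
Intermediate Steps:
$k{\left(W \right)} = -4 + W$ ($k{\left(W \right)} = \frac{-4 + W}{-5 + 6} = \frac{-4 + W}{1} = \left(-4 + W\right) 1 = -4 + W$)
$- 14 k{\left(M \right)} 51 = - 14 \left(-4 + 6\right) 51 = \left(-14\right) 2 \cdot 51 = \left(-28\right) 51 = -1428$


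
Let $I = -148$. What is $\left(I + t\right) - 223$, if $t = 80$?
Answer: $-291$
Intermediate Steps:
$\left(I + t\right) - 223 = \left(-148 + 80\right) - 223 = -68 - 223 = -291$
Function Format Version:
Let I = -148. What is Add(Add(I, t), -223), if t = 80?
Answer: -291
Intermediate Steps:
Add(Add(I, t), -223) = Add(Add(-148, 80), -223) = Add(-68, -223) = -291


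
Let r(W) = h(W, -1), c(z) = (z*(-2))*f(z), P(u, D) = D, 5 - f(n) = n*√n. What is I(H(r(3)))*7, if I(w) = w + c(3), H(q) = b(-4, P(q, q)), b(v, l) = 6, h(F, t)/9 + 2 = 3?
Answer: -168 + 126*√3 ≈ 50.238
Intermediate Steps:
f(n) = 5 - n^(3/2) (f(n) = 5 - n*√n = 5 - n^(3/2))
h(F, t) = 9 (h(F, t) = -18 + 9*3 = -18 + 27 = 9)
c(z) = -2*z*(5 - z^(3/2)) (c(z) = (z*(-2))*(5 - z^(3/2)) = (-2*z)*(5 - z^(3/2)) = -2*z*(5 - z^(3/2)))
r(W) = 9
H(q) = 6
I(w) = -30 + w + 18*√3 (I(w) = w + 2*3*(-5 + 3^(3/2)) = w + 2*3*(-5 + 3*√3) = w + (-30 + 18*√3) = -30 + w + 18*√3)
I(H(r(3)))*7 = (-30 + 6 + 18*√3)*7 = (-24 + 18*√3)*7 = -168 + 126*√3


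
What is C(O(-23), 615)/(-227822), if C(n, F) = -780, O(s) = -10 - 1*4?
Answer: 390/113911 ≈ 0.0034237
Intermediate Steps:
O(s) = -14 (O(s) = -10 - 4 = -14)
C(O(-23), 615)/(-227822) = -780/(-227822) = -780*(-1/227822) = 390/113911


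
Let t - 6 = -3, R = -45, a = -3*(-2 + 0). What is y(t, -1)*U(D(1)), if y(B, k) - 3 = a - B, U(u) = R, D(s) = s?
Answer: -270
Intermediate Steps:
a = 6 (a = -3*(-2) = 6)
U(u) = -45
t = 3 (t = 6 - 3 = 3)
y(B, k) = 9 - B (y(B, k) = 3 + (6 - B) = 9 - B)
y(t, -1)*U(D(1)) = (9 - 1*3)*(-45) = (9 - 3)*(-45) = 6*(-45) = -270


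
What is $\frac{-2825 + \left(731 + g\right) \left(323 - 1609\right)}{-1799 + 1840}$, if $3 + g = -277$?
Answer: $- \frac{582811}{41} \approx -14215.0$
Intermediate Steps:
$g = -280$ ($g = -3 - 277 = -280$)
$\frac{-2825 + \left(731 + g\right) \left(323 - 1609\right)}{-1799 + 1840} = \frac{-2825 + \left(731 - 280\right) \left(323 - 1609\right)}{-1799 + 1840} = \frac{-2825 + 451 \left(-1286\right)}{41} = \left(-2825 - 579986\right) \frac{1}{41} = \left(-582811\right) \frac{1}{41} = - \frac{582811}{41}$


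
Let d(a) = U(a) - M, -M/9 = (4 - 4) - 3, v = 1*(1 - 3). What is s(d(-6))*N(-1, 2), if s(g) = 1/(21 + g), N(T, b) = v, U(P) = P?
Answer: ⅙ ≈ 0.16667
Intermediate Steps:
v = -2 (v = 1*(-2) = -2)
M = 27 (M = -9*((4 - 4) - 3) = -9*(0 - 3) = -9*(-3) = 27)
N(T, b) = -2
d(a) = -27 + a (d(a) = a - 1*27 = a - 27 = -27 + a)
s(d(-6))*N(-1, 2) = -2/(21 + (-27 - 6)) = -2/(21 - 33) = -2/(-12) = -1/12*(-2) = ⅙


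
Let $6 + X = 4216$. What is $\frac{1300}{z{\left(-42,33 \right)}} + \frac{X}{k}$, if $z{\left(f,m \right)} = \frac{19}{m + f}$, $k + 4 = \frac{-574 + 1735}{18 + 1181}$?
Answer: $- \frac{27687502}{13813} \approx -2004.5$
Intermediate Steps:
$X = 4210$ ($X = -6 + 4216 = 4210$)
$k = - \frac{3635}{1199}$ ($k = -4 + \frac{-574 + 1735}{18 + 1181} = -4 + \frac{1161}{1199} = - \frac{3635}{1199} \approx -3.0317$)
$z{\left(f,m \right)} = \frac{19}{f + m}$
$\frac{1300}{z{\left(-42,33 \right)}} + \frac{X}{k} = \frac{1300}{19 \frac{1}{-42 + 33}} + \frac{4210}{- \frac{3635}{1199}} = \frac{1300}{19 \frac{1}{-9}} + 4210 \left(- \frac{1199}{3635}\right) = \frac{1300}{19 \left(- \frac{1}{9}\right)} - \frac{1009558}{727} = \frac{1300}{- \frac{19}{9}} - \frac{1009558}{727} = 1300 \left(- \frac{9}{19}\right) - \frac{1009558}{727} = - \frac{11700}{19} - \frac{1009558}{727} = - \frac{27687502}{13813}$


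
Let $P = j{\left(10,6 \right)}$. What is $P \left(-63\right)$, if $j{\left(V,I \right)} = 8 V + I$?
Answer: $-5418$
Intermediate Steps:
$j{\left(V,I \right)} = I + 8 V$
$P = 86$ ($P = 6 + 8 \cdot 10 = 6 + 80 = 86$)
$P \left(-63\right) = 86 \left(-63\right) = -5418$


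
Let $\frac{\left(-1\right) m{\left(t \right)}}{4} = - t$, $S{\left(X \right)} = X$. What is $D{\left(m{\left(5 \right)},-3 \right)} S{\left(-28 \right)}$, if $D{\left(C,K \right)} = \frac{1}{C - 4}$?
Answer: $- \frac{7}{4} \approx -1.75$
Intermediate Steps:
$m{\left(t \right)} = 4 t$ ($m{\left(t \right)} = - 4 \left(- t\right) = 4 t$)
$D{\left(C,K \right)} = \frac{1}{-4 + C}$
$D{\left(m{\left(5 \right)},-3 \right)} S{\left(-28 \right)} = \frac{1}{-4 + 4 \cdot 5} \left(-28\right) = \frac{1}{-4 + 20} \left(-28\right) = \frac{1}{16} \left(-28\right) = - \frac{7}{4}$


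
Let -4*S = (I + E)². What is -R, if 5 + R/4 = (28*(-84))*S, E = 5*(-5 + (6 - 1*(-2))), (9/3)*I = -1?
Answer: -1517764/3 ≈ -5.0592e+5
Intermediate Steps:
I = -⅓ (I = (⅓)*(-1) = -⅓ ≈ -0.33333)
E = 15 (E = 5*(-5 + (6 + 2)) = 5*(-5 + 8) = 5*3 = 15)
S = -484/9 (S = -(-⅓ + 15)²/4 = -(44/3)²/4 = -¼*1936/9 = -484/9 ≈ -53.778)
R = 1517764/3 (R = -20 + 4*((28*(-84))*(-484/9)) = -20 + 4*(-2352*(-484/9)) = -20 + 4*(379456/3) = -20 + 1517824/3 = 1517764/3 ≈ 5.0592e+5)
-R = -1*1517764/3 = -1517764/3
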